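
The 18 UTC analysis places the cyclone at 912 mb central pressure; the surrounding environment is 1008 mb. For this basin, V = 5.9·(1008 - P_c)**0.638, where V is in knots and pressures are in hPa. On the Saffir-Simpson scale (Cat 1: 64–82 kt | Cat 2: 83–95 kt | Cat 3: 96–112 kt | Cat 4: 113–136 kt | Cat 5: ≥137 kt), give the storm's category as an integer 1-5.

ΔP = 1008 − 912 = 96 mb.
V ≈ 5.9 × 96^0.638 = 5.9 × 18.39 ≈ 109 kt.
109 kt falls in the Category 3 band.

3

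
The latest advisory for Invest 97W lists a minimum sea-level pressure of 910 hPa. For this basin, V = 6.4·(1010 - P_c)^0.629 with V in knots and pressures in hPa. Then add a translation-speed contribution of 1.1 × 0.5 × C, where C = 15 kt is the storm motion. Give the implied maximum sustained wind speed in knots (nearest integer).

124 kt

ΔP = 1010 − 910 = 100 hPa.
100^0.629 ≈ 18.113.
V ≈ 6.4 × 18.113 ≈ 115.9 kt.
Translation term: 1.1 × 0.5 × 15 = 8.25 kt.
Corrected V ≈ 124.15 kt → 124 kt.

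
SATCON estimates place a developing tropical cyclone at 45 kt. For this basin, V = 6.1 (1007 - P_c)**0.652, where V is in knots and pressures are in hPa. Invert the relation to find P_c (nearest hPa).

986 hPa

ΔP = (V / 6.1)^(1/0.652) = (45/6.1)^1.534.
45/6.1 = 7.377; 7.377^1.534 ≈ 21.43 hPa.
P_c = 1007 − 21.43 = 985.57 ≈ 986 hPa.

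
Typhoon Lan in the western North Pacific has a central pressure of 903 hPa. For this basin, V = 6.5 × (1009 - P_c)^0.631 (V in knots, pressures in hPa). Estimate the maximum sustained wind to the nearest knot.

123 kt

ΔP = 1009 − 903 = 106 hPa.
106^0.631 ≈ 18.966.
V ≈ 6.5 × 18.966 ≈ 123.3 kt.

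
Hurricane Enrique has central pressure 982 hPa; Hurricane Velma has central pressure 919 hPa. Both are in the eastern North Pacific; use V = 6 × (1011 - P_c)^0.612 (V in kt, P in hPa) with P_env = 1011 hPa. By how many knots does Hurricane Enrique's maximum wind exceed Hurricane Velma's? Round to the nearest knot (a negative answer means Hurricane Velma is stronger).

Hurricane Enrique: ΔP = 29; V ≈ 6 × 29^0.612 ≈ 47.11 kt.
Hurricane Velma: ΔP = 92; V ≈ 6 × 92^0.612 ≈ 95.50 kt.
Difference ≈ 47.11 − 95.50 = -48.39 → -48 kt.

-48 kt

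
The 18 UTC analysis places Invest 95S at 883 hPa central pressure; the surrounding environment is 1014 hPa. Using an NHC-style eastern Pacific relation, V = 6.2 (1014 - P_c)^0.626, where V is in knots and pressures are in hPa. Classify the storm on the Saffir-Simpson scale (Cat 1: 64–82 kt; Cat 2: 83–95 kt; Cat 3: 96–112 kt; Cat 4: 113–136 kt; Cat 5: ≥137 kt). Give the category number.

4

ΔP = 1014 − 883 = 131 hPa.
V ≈ 6.2 × 131^0.626 = 6.2 × 21.15 ≈ 131 kt.
131 kt falls in the Category 4 band.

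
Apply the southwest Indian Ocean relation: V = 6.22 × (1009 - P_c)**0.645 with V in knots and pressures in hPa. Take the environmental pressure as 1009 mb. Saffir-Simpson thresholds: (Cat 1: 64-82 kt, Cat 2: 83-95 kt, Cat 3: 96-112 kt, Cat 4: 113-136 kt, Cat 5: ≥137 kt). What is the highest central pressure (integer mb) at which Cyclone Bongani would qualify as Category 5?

Category 5 begins at V = 137 kt.
Required ΔP = (137/6.22)^(1/0.645) = 22.026^1.550 ≈ 120.80 mb.
P_c ≤ 1009 − 120.80 = 888.20, so the highest integer P_c is 888 mb.

888 mb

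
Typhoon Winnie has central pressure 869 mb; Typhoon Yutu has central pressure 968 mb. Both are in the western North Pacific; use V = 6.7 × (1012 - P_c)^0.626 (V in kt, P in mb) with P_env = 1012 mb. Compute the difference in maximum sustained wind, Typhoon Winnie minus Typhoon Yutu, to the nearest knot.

Typhoon Winnie: ΔP = 143; V ≈ 6.7 × 143^0.626 ≈ 149.73 kt.
Typhoon Yutu: ΔP = 44; V ≈ 6.7 × 44^0.626 ≈ 71.59 kt.
Difference ≈ 149.73 − 71.59 = 78.14 → 78 kt.

78 kt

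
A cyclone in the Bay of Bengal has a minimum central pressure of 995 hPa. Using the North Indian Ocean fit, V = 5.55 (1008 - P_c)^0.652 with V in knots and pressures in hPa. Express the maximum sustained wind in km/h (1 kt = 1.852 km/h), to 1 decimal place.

ΔP = 1008 − 995 = 13 hPa.
V ≈ 5.55 × 13^0.652 = 5.55 × 5.325 ≈ 29.552 kt.
29.552 × 1.852 ≈ 54.73 km/h → 54.7 km/h.

54.7 km/h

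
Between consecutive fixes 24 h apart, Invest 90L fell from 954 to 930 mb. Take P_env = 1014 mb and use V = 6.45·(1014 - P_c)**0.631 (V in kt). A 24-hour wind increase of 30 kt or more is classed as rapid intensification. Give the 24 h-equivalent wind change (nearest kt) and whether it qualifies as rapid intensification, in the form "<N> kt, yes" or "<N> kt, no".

20 kt, no

V₁: ΔP = 60, V ≈ 6.45 × 60^0.631 ≈ 85.42 kt.
V₂: ΔP = 84, V ≈ 6.45 × 84^0.631 ≈ 105.63 kt.
ΔV over 24 h = 20.21 kt → 24 h equivalent = 20.21 × 24/24 ≈ 20.21 kt.
20 kt < 30 kt ⇒ not rapid intensification.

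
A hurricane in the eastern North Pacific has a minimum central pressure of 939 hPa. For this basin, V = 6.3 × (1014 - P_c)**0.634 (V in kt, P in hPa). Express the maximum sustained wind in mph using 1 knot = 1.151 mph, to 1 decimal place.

112.0 mph

ΔP = 1014 − 939 = 75 hPa.
V ≈ 6.3 × 75^0.634 = 6.3 × 15.445 ≈ 97.304 kt.
97.304 × 1.151 ≈ 112.00 mph → 112.0 mph.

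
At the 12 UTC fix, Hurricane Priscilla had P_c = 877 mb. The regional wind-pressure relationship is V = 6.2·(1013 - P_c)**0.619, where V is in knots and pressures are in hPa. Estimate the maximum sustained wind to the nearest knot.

130 kt

ΔP = 1013 − 877 = 136 mb.
136^0.619 ≈ 20.925.
V ≈ 6.2 × 20.925 ≈ 129.7 kt.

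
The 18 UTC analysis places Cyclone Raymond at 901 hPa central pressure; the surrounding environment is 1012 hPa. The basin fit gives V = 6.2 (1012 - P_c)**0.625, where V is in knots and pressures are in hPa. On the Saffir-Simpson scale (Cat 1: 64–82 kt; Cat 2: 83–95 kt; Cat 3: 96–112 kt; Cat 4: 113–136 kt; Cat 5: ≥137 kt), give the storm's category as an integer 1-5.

ΔP = 1012 − 901 = 111 hPa.
V ≈ 6.2 × 111^0.625 = 6.2 × 18.98 ≈ 118 kt.
118 kt falls in the Category 4 band.

4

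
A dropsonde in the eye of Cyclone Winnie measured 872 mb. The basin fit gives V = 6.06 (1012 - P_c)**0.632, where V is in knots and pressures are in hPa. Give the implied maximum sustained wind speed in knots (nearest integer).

ΔP = 1012 − 872 = 140 mb.
140^0.632 ≈ 22.717.
V ≈ 6.06 × 22.717 ≈ 137.7 kt.

138 kt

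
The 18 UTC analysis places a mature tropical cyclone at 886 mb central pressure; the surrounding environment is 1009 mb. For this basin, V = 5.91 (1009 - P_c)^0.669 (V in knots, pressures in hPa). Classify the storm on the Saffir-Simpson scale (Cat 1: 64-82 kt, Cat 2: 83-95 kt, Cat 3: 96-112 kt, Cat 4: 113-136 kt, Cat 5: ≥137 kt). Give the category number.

ΔP = 1009 − 886 = 123 mb.
V ≈ 5.91 × 123^0.669 = 5.91 × 25.01 ≈ 148 kt.
148 kt falls in the Category 5 band.

5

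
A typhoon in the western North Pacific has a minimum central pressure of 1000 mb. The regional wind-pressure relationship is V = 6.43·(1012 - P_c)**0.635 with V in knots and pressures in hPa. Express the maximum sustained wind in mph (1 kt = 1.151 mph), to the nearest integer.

ΔP = 1012 − 1000 = 12 mb.
V ≈ 6.43 × 12^0.635 = 6.43 × 4.845 ≈ 31.152 kt.
31.152 × 1.151 ≈ 35.86 mph → 36 mph.

36 mph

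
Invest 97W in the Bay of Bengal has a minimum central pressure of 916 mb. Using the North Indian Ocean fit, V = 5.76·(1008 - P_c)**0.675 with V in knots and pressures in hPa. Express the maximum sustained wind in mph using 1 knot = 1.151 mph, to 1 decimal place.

140.3 mph

ΔP = 1008 − 916 = 92 mb.
V ≈ 5.76 × 92^0.675 = 5.76 × 21.162 ≈ 121.893 kt.
121.893 × 1.151 ≈ 140.30 mph → 140.3 mph.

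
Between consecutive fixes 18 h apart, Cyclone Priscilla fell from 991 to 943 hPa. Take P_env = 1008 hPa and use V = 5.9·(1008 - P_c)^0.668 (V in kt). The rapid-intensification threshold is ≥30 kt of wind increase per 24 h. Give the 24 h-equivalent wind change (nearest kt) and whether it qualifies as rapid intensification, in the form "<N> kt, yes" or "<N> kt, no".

76 kt, yes

V₁: ΔP = 17, V ≈ 5.9 × 17^0.668 ≈ 39.16 kt.
V₂: ΔP = 65, V ≈ 5.9 × 65^0.668 ≈ 95.91 kt.
ΔV over 18 h = 56.75 kt → 24 h equivalent = 56.75 × 24/18 ≈ 75.67 kt.
76 kt ≥ 30 kt ⇒ rapid intensification.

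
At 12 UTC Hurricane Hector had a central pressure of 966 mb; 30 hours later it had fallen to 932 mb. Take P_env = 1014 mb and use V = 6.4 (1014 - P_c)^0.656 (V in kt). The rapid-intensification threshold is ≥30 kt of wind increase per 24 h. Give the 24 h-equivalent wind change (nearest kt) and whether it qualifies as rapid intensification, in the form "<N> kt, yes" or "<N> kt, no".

27 kt, no

V₁: ΔP = 48, V ≈ 6.4 × 48^0.656 ≈ 81.11 kt.
V₂: ΔP = 82, V ≈ 6.4 × 82^0.656 ≈ 115.25 kt.
ΔV over 30 h = 34.14 kt → 24 h equivalent = 34.14 × 24/30 ≈ 27.31 kt.
27 kt < 30 kt ⇒ not rapid intensification.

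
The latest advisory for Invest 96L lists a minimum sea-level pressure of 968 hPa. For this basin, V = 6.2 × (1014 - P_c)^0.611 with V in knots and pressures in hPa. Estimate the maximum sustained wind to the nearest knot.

64 kt

ΔP = 1014 − 968 = 46 hPa.
46^0.611 ≈ 10.374.
V ≈ 6.2 × 10.374 ≈ 64.3 kt.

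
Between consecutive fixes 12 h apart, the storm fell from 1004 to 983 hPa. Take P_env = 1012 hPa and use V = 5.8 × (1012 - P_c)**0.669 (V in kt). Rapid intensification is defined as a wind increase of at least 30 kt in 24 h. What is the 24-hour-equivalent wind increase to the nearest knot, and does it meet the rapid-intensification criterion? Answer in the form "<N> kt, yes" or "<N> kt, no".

64 kt, yes

V₁: ΔP = 8, V ≈ 5.8 × 8^0.669 ≈ 23.31 kt.
V₂: ΔP = 29, V ≈ 5.8 × 29^0.669 ≈ 55.18 kt.
ΔV over 12 h = 31.87 kt → 24 h equivalent = 31.87 × 24/12 ≈ 63.74 kt.
64 kt ≥ 30 kt ⇒ rapid intensification.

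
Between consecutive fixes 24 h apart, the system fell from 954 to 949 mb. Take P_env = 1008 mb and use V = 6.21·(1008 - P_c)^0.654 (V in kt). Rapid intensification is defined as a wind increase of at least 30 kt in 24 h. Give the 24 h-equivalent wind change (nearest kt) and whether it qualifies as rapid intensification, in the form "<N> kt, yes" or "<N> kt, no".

V₁: ΔP = 54, V ≈ 6.21 × 54^0.654 ≈ 84.35 kt.
V₂: ΔP = 59, V ≈ 6.21 × 59^0.654 ≈ 89.38 kt.
ΔV over 24 h = 5.03 kt → 24 h equivalent = 5.03 × 24/24 ≈ 5.03 kt.
5 kt < 30 kt ⇒ not rapid intensification.

5 kt, no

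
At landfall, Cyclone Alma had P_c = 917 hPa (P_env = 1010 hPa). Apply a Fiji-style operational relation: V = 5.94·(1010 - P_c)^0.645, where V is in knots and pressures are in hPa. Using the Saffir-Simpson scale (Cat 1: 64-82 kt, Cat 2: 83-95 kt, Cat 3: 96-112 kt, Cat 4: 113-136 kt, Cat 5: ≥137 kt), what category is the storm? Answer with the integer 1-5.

3

ΔP = 1010 − 917 = 93 hPa.
V ≈ 5.94 × 93^0.645 = 5.94 × 18.61 ≈ 111 kt.
111 kt falls in the Category 3 band.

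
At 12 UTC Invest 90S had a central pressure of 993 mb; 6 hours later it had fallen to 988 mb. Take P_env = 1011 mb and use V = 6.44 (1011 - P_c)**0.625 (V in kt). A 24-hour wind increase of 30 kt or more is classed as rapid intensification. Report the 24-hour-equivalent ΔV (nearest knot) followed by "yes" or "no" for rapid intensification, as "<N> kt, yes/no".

V₁: ΔP = 18, V ≈ 6.44 × 18^0.625 ≈ 39.21 kt.
V₂: ΔP = 23, V ≈ 6.44 × 23^0.625 ≈ 45.71 kt.
ΔV over 6 h = 6.50 kt → 24 h equivalent = 6.50 × 24/6 ≈ 26.00 kt.
26 kt < 30 kt ⇒ not rapid intensification.

26 kt, no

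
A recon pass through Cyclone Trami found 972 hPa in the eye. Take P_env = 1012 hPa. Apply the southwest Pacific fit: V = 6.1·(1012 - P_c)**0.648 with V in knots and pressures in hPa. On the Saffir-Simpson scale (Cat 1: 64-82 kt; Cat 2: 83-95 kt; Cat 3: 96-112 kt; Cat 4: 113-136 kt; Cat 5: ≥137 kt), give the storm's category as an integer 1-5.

ΔP = 1012 − 972 = 40 hPa.
V ≈ 6.1 × 40^0.648 = 6.1 × 10.92 ≈ 67 kt.
67 kt falls in the Category 1 band.

1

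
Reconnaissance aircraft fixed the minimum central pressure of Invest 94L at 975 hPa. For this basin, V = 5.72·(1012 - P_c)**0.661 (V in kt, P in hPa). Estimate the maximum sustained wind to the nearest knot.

ΔP = 1012 − 975 = 37 hPa.
37^0.661 ≈ 10.879.
V ≈ 5.72 × 10.879 ≈ 62.2 kt.

62 kt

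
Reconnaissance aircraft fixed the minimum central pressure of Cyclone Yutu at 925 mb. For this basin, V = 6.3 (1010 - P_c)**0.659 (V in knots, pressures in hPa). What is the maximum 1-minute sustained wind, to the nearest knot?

ΔP = 1010 − 925 = 85 mb.
85^0.659 ≈ 18.685.
V ≈ 6.3 × 18.685 ≈ 117.7 kt.

118 kt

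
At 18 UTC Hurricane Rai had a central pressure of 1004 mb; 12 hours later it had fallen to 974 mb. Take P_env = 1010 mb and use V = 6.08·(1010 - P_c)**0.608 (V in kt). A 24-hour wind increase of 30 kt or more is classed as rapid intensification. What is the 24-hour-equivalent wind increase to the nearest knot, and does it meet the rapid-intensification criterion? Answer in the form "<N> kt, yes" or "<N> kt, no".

V₁: ΔP = 6, V ≈ 6.08 × 6^0.608 ≈ 18.07 kt.
V₂: ΔP = 36, V ≈ 6.08 × 36^0.608 ≈ 53.72 kt.
ΔV over 12 h = 35.65 kt → 24 h equivalent = 35.65 × 24/12 ≈ 71.30 kt.
71 kt ≥ 30 kt ⇒ rapid intensification.

71 kt, yes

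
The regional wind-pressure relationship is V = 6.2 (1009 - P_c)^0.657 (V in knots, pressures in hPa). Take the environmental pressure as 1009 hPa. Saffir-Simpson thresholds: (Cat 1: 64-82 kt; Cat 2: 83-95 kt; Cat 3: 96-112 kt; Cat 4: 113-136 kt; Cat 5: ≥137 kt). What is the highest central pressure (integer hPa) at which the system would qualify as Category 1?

Category 1 begins at V = 64 kt.
Required ΔP = (64/6.2)^(1/0.657) = 10.323^1.522 ≈ 34.92 hPa.
P_c ≤ 1009 − 34.92 = 974.08, so the highest integer P_c is 974 hPa.

974 hPa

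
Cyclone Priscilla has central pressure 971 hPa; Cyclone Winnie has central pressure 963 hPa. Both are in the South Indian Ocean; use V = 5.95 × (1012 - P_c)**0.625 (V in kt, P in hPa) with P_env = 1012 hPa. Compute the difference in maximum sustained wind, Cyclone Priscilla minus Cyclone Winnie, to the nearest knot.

-7 kt

Cyclone Priscilla: ΔP = 41; V ≈ 5.95 × 41^0.625 ≈ 60.60 kt.
Cyclone Winnie: ΔP = 49; V ≈ 5.95 × 49^0.625 ≈ 67.75 kt.
Difference ≈ 60.60 − 67.75 = -7.15 → -7 kt.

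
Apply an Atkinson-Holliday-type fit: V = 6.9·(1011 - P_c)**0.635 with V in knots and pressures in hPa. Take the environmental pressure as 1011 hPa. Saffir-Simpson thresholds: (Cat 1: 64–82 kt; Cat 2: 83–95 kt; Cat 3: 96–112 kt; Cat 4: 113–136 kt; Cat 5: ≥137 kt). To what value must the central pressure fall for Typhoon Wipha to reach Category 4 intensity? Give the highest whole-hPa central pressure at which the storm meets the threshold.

929 hPa

Category 4 begins at V = 113 kt.
Required ΔP = (113/6.9)^(1/0.635) = 16.377^1.575 ≈ 81.69 hPa.
P_c ≤ 1011 − 81.69 = 929.31, so the highest integer P_c is 929 hPa.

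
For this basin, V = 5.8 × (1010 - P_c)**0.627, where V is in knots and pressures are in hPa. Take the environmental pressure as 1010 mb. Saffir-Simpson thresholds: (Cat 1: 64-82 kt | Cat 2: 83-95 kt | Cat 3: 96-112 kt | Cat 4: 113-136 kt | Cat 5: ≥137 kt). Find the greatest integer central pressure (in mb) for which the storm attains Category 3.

922 mb

Category 3 begins at V = 96 kt.
Required ΔP = (96/5.8)^(1/0.627) = 16.552^1.595 ≈ 87.89 mb.
P_c ≤ 1010 − 87.89 = 922.11, so the highest integer P_c is 922 mb.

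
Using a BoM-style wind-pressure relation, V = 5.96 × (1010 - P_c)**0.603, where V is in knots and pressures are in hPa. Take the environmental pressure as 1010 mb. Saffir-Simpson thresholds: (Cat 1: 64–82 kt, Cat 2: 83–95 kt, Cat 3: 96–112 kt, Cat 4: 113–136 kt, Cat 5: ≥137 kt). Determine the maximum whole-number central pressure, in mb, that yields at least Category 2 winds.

931 mb

Category 2 begins at V = 83 kt.
Required ΔP = (83/5.96)^(1/0.603) = 13.926^1.658 ≈ 78.87 mb.
P_c ≤ 1010 − 78.87 = 931.13, so the highest integer P_c is 931 mb.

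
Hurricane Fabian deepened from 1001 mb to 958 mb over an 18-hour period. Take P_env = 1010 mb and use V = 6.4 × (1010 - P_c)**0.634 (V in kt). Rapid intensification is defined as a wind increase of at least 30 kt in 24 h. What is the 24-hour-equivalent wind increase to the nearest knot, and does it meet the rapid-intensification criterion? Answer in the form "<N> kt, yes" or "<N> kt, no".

V₁: ΔP = 9, V ≈ 6.4 × 9^0.634 ≈ 25.77 kt.
V₂: ΔP = 52, V ≈ 6.4 × 52^0.634 ≈ 78.37 kt.
ΔV over 18 h = 52.60 kt → 24 h equivalent = 52.60 × 24/18 ≈ 70.13 kt.
70 kt ≥ 30 kt ⇒ rapid intensification.

70 kt, yes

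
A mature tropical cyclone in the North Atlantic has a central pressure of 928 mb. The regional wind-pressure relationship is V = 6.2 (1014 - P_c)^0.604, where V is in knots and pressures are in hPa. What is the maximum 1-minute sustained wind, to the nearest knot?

91 kt

ΔP = 1014 − 928 = 86 mb.
86^0.604 ≈ 14.738.
V ≈ 6.2 × 14.738 ≈ 91.4 kt.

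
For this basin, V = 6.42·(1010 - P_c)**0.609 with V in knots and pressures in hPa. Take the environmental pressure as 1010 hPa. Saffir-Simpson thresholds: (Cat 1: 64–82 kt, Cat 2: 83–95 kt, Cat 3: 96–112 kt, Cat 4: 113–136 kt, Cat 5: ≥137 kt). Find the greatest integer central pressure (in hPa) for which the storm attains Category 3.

925 hPa

Category 3 begins at V = 96 kt.
Required ΔP = (96/6.42)^(1/0.609) = 14.953^1.642 ≈ 84.91 hPa.
P_c ≤ 1010 − 84.91 = 925.09, so the highest integer P_c is 925 hPa.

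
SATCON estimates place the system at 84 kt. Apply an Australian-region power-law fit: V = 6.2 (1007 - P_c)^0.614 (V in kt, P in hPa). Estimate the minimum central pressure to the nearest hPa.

ΔP = (V / 6.2)^(1/0.614) = (84/6.2)^1.629.
84/6.2 = 13.548; 13.548^1.629 ≈ 69.74 hPa.
P_c = 1007 − 69.74 = 937.26 ≈ 937 hPa.

937 hPa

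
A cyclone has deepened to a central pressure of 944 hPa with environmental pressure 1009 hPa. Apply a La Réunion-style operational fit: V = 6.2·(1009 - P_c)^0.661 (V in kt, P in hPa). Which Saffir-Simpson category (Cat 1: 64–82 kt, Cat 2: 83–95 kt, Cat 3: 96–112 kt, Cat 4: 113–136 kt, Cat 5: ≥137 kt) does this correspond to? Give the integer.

ΔP = 1009 − 944 = 65 hPa.
V ≈ 6.2 × 65^0.661 = 6.2 × 15.79 ≈ 98 kt.
98 kt falls in the Category 3 band.

3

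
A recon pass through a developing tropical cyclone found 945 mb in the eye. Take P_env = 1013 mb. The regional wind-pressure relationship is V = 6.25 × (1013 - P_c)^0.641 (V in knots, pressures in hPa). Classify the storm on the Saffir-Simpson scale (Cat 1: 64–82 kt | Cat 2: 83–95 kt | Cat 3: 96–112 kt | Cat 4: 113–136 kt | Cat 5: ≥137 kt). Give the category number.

ΔP = 1013 − 945 = 68 mb.
V ≈ 6.25 × 68^0.641 = 6.25 × 14.95 ≈ 93 kt.
93 kt falls in the Category 2 band.

2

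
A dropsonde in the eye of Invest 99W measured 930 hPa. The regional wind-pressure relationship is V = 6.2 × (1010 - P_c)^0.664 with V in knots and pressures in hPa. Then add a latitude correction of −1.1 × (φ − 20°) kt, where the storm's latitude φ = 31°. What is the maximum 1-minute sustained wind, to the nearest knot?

ΔP = 1010 − 930 = 80 hPa.
80^0.664 ≈ 18.351.
V ≈ 6.2 × 18.351 ≈ 113.8 kt.
Latitude correction: −1.1 × (31 − 20) = -12.1 kt.
Corrected V ≈ 101.7 kt → 102 kt.

102 kt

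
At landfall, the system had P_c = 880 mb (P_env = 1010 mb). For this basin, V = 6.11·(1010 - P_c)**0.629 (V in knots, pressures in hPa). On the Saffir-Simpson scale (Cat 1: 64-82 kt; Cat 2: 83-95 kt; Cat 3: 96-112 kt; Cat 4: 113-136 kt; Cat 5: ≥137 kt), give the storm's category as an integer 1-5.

4

ΔP = 1010 − 880 = 130 mb.
V ≈ 6.11 × 130^0.629 = 6.11 × 21.36 ≈ 131 kt.
131 kt falls in the Category 4 band.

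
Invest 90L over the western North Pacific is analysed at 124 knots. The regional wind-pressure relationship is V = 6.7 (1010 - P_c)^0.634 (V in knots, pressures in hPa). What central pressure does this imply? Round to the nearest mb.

ΔP = (V / 6.7)^(1/0.634) = (124/6.7)^1.577.
124/6.7 = 18.507; 18.507^1.577 ≈ 99.76 mb.
P_c = 1010 − 99.76 = 910.24 ≈ 910 mb.

910 mb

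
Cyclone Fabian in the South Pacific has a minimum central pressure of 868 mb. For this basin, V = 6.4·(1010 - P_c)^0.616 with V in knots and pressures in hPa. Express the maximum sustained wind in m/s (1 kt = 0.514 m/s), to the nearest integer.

ΔP = 1010 − 868 = 142 mb.
V ≈ 6.4 × 142^0.616 = 6.4 × 21.174 ≈ 135.516 kt.
135.516 × 0.514 ≈ 69.66 m/s → 70 m/s.

70 m/s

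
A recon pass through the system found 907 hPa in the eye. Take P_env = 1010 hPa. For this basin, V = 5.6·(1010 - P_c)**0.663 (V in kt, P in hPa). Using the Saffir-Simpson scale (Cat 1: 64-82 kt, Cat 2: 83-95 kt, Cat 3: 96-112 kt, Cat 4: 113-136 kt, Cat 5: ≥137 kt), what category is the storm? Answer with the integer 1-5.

ΔP = 1010 − 907 = 103 hPa.
V ≈ 5.6 × 103^0.663 = 5.6 × 21.60 ≈ 121 kt.
121 kt falls in the Category 4 band.

4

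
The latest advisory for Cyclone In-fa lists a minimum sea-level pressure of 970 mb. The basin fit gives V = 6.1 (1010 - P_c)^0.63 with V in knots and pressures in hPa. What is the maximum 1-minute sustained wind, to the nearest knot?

ΔP = 1010 − 970 = 40 mb.
40^0.63 ≈ 10.216.
V ≈ 6.1 × 10.216 ≈ 62.3 kt.

62 kt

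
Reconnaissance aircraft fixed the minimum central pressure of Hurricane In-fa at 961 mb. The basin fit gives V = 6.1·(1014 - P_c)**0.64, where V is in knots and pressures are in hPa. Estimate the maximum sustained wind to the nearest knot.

77 kt

ΔP = 1014 − 961 = 53 mb.
53^0.64 ≈ 12.692.
V ≈ 6.1 × 12.692 ≈ 77.4 kt.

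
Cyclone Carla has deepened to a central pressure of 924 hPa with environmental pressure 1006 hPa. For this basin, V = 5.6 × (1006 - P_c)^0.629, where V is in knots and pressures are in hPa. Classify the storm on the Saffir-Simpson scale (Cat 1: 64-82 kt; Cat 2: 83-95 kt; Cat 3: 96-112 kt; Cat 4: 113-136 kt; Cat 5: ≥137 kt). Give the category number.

2

ΔP = 1006 − 924 = 82 hPa.
V ≈ 5.6 × 82^0.629 = 5.6 × 15.99 ≈ 90 kt.
90 kt falls in the Category 2 band.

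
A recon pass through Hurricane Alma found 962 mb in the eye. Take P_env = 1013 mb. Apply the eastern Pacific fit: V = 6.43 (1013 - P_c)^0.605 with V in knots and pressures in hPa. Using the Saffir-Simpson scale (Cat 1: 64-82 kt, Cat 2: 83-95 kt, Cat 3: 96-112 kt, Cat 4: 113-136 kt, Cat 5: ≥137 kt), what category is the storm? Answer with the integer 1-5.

1

ΔP = 1013 − 962 = 51 mb.
V ≈ 6.43 × 51^0.605 = 6.43 × 10.79 ≈ 69 kt.
69 kt falls in the Category 1 band.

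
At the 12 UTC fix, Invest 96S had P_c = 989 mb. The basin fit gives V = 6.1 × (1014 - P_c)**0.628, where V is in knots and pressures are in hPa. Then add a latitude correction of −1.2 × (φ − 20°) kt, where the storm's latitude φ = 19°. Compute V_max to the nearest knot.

47 kt

ΔP = 1014 − 989 = 25 mb.
25^0.628 ≈ 7.549.
V ≈ 6.1 × 7.549 ≈ 46.1 kt.
Latitude correction: −1.2 × (19 − 20) = 1.2 kt.
Corrected V ≈ 47.3 kt → 47 kt.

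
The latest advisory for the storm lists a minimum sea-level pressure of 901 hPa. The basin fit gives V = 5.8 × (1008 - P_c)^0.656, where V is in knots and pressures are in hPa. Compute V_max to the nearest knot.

ΔP = 1008 − 901 = 107 hPa.
107^0.656 ≈ 21.443.
V ≈ 5.8 × 21.443 ≈ 124.4 kt.

124 kt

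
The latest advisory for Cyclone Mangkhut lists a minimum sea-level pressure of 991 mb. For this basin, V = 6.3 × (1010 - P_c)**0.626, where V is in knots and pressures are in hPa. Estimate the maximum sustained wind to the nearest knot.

ΔP = 1010 − 991 = 19 mb.
19^0.626 ≈ 6.317.
V ≈ 6.3 × 6.317 ≈ 39.8 kt.

40 kt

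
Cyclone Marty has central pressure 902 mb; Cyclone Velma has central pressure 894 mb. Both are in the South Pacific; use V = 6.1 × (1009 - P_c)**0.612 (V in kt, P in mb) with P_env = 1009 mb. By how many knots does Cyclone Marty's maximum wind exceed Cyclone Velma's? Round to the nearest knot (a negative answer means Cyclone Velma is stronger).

-5 kt

Cyclone Marty: ΔP = 107; V ≈ 6.1 × 107^0.612 ≈ 106.49 kt.
Cyclone Velma: ΔP = 115; V ≈ 6.1 × 115^0.612 ≈ 111.30 kt.
Difference ≈ 106.49 − 111.30 = -4.81 → -5 kt.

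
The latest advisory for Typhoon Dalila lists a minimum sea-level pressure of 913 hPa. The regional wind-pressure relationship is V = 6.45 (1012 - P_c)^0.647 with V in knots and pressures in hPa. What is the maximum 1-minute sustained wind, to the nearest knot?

ΔP = 1012 − 913 = 99 hPa.
99^0.647 ≈ 19.551.
V ≈ 6.45 × 19.551 ≈ 126.1 kt.

126 kt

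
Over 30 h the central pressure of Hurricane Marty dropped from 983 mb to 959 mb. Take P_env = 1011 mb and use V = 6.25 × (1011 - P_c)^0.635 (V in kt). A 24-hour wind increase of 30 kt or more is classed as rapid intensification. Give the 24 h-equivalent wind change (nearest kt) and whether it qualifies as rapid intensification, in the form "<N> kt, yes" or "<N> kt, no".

20 kt, no

V₁: ΔP = 28, V ≈ 6.25 × 28^0.635 ≈ 51.86 kt.
V₂: ΔP = 52, V ≈ 6.25 × 52^0.635 ≈ 76.83 kt.
ΔV over 30 h = 24.97 kt → 24 h equivalent = 24.97 × 24/30 ≈ 19.98 kt.
20 kt < 30 kt ⇒ not rapid intensification.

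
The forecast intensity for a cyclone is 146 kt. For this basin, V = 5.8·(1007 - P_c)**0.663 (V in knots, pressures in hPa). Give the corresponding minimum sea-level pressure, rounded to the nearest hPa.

ΔP = (V / 5.8)^(1/0.663) = (146/5.8)^1.508.
146/5.8 = 25.172; 25.172^1.508 ≈ 129.72 hPa.
P_c = 1007 − 129.72 = 877.28 ≈ 877 hPa.

877 hPa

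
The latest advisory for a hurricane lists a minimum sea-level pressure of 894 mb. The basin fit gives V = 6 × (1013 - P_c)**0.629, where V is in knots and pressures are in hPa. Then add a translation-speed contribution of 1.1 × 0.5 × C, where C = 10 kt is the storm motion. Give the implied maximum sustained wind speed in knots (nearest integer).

ΔP = 1013 − 894 = 119 mb.
119^0.629 ≈ 20.208.
V ≈ 6 × 20.208 ≈ 121.2 kt.
Translation term: 1.1 × 0.5 × 10 = 5.5 kt.
Corrected V ≈ 126.7 kt → 127 kt.

127 kt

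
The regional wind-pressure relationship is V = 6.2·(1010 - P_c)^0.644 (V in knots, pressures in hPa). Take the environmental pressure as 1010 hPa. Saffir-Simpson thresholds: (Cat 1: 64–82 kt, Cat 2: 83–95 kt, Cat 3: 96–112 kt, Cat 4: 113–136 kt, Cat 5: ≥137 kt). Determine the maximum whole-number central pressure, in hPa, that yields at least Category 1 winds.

972 hPa

Category 1 begins at V = 64 kt.
Required ΔP = (64/6.2)^(1/0.644) = 10.323^1.553 ≈ 37.52 hPa.
P_c ≤ 1010 − 37.52 = 972.48, so the highest integer P_c is 972 hPa.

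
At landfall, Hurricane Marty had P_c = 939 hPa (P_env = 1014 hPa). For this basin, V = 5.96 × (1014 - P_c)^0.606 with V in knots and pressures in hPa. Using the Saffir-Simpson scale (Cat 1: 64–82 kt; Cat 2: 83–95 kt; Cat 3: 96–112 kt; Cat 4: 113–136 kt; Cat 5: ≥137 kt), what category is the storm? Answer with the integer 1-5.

1

ΔP = 1014 − 939 = 75 hPa.
V ≈ 5.96 × 75^0.606 = 5.96 × 13.69 ≈ 82 kt.
82 kt falls in the Category 1 band.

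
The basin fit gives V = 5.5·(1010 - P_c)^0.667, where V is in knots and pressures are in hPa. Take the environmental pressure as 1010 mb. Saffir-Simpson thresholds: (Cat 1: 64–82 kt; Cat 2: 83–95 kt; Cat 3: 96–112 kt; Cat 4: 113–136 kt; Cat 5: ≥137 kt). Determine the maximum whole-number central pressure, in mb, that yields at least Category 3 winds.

Category 3 begins at V = 96 kt.
Required ΔP = (96/5.5)^(1/0.667) = 17.455^1.499 ≈ 72.77 mb.
P_c ≤ 1010 − 72.77 = 937.23, so the highest integer P_c is 937 mb.

937 mb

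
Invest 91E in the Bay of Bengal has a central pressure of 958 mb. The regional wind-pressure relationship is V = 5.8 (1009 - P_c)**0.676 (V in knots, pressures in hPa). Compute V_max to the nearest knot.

83 kt

ΔP = 1009 − 958 = 51 mb.
51^0.676 ≈ 14.266.
V ≈ 5.8 × 14.266 ≈ 82.7 kt.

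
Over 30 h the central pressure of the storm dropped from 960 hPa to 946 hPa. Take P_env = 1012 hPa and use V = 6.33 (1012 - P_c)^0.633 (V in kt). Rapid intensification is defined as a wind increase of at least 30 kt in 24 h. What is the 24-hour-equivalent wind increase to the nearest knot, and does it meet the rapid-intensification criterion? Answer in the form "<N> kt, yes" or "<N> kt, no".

10 kt, no

V₁: ΔP = 52, V ≈ 6.33 × 52^0.633 ≈ 77.20 kt.
V₂: ΔP = 66, V ≈ 6.33 × 66^0.633 ≈ 89.78 kt.
ΔV over 30 h = 12.58 kt → 24 h equivalent = 12.58 × 24/30 ≈ 10.06 kt.
10 kt < 30 kt ⇒ not rapid intensification.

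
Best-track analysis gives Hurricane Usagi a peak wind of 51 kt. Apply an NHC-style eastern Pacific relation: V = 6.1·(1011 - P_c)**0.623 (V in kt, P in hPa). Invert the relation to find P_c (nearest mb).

981 mb

ΔP = (V / 6.1)^(1/0.623) = (51/6.1)^1.605.
51/6.1 = 8.361; 8.361^1.605 ≈ 30.22 mb.
P_c = 1011 − 30.22 = 980.78 ≈ 981 mb.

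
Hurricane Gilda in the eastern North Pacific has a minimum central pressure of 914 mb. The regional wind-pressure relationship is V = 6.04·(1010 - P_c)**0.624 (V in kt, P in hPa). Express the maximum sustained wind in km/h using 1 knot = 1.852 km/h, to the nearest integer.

193 km/h

ΔP = 1010 − 914 = 96 mb.
V ≈ 6.04 × 96^0.624 = 6.04 × 17.256 ≈ 104.226 kt.
104.226 × 1.852 ≈ 193.03 km/h → 193 km/h.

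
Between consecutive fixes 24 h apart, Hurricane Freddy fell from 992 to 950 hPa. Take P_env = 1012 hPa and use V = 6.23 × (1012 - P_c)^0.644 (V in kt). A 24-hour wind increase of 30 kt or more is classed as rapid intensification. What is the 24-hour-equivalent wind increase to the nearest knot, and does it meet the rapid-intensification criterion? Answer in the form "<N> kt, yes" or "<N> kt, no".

V₁: ΔP = 20, V ≈ 6.23 × 20^0.644 ≈ 42.89 kt.
V₂: ΔP = 62, V ≈ 6.23 × 62^0.644 ≈ 88.88 kt.
ΔV over 24 h = 45.99 kt → 24 h equivalent = 45.99 × 24/24 ≈ 45.99 kt.
46 kt ≥ 30 kt ⇒ rapid intensification.

46 kt, yes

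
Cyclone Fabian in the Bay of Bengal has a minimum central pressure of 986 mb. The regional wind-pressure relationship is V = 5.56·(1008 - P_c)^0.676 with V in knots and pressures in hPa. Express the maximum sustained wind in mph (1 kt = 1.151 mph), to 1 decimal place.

ΔP = 1008 − 986 = 22 mb.
V ≈ 5.56 × 22^0.676 = 5.56 × 8.081 ≈ 44.932 kt.
44.932 × 1.151 ≈ 51.72 mph → 51.7 mph.

51.7 mph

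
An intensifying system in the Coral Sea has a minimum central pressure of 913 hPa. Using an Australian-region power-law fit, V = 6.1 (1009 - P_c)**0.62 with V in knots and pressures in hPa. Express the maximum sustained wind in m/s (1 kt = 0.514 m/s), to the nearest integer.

53 m/s

ΔP = 1009 − 913 = 96 hPa.
V ≈ 6.1 × 96^0.62 = 6.1 × 16.944 ≈ 103.357 kt.
103.357 × 0.514 ≈ 53.13 m/s → 53 m/s.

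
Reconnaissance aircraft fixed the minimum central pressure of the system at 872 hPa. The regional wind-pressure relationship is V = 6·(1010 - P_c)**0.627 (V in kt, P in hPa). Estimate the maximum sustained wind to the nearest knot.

ΔP = 1010 − 872 = 138 hPa.
138^0.627 ≈ 21.964.
V ≈ 6 × 21.964 ≈ 131.8 kt.

132 kt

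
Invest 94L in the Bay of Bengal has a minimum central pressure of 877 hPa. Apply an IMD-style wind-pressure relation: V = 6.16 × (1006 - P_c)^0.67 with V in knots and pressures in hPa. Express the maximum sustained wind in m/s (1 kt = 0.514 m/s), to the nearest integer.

82 m/s

ΔP = 1006 − 877 = 129 hPa.
V ≈ 6.16 × 129^0.67 = 6.16 × 25.947 ≈ 159.836 kt.
159.836 × 0.514 ≈ 82.16 m/s → 82 m/s.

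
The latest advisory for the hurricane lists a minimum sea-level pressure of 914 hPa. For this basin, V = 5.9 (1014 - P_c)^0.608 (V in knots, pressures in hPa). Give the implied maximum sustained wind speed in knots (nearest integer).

97 kt

ΔP = 1014 − 914 = 100 hPa.
100^0.608 ≈ 16.444.
V ≈ 5.9 × 16.444 ≈ 97.0 kt.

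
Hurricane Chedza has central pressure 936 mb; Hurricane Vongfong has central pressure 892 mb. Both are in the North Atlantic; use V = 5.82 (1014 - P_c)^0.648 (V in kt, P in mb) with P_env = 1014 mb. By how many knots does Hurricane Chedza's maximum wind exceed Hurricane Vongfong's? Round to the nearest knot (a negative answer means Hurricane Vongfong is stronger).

-33 kt

Hurricane Chedza: ΔP = 78; V ≈ 5.82 × 78^0.648 ≈ 97.95 kt.
Hurricane Vongfong: ΔP = 122; V ≈ 5.82 × 122^0.648 ≈ 130.88 kt.
Difference ≈ 97.95 − 130.88 = -32.93 → -33 kt.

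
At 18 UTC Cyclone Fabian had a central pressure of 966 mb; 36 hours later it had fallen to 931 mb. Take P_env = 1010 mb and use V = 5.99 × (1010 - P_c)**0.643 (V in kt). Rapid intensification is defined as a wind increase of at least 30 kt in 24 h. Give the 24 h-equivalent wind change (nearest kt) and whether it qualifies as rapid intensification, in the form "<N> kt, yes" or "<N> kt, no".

21 kt, no

V₁: ΔP = 44, V ≈ 5.99 × 44^0.643 ≈ 68.26 kt.
V₂: ΔP = 79, V ≈ 5.99 × 79^0.643 ≈ 99.45 kt.
ΔV over 36 h = 31.19 kt → 24 h equivalent = 31.19 × 24/36 ≈ 20.79 kt.
21 kt < 30 kt ⇒ not rapid intensification.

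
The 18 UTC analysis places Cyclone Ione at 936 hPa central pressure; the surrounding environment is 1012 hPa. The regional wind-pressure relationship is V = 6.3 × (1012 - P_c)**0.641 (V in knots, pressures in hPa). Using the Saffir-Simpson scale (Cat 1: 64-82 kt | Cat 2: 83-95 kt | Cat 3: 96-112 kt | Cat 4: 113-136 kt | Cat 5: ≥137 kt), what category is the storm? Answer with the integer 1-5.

ΔP = 1012 − 936 = 76 hPa.
V ≈ 6.3 × 76^0.641 = 6.3 × 16.05 ≈ 101 kt.
101 kt falls in the Category 3 band.

3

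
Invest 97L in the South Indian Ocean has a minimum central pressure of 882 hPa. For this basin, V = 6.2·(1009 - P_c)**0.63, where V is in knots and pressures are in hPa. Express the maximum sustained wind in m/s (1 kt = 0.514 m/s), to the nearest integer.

67 m/s

ΔP = 1009 − 882 = 127 hPa.
V ≈ 6.2 × 127^0.63 = 6.2 × 21.154 ≈ 131.156 kt.
131.156 × 0.514 ≈ 67.41 m/s → 67 m/s.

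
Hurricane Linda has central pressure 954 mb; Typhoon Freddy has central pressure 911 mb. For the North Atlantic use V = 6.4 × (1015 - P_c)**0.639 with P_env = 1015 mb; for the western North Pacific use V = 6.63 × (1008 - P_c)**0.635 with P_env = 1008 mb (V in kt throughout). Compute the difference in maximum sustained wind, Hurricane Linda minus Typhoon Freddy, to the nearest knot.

-33 kt

Hurricane Linda: ΔP = 61; V ≈ 6.4 × 61^0.639 ≈ 88.51 kt.
Typhoon Freddy: ΔP = 97; V ≈ 6.63 × 97^0.635 ≈ 121.09 kt.
Difference ≈ 88.51 − 121.09 = -32.58 → -33 kt.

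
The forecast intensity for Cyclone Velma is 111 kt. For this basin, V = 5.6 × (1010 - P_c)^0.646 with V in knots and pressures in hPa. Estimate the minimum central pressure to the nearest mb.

908 mb

ΔP = (V / 5.6)^(1/0.646) = (111/5.6)^1.548.
111/5.6 = 19.821; 19.821^1.548 ≈ 101.85 mb.
P_c = 1010 − 101.85 = 908.15 ≈ 908 mb.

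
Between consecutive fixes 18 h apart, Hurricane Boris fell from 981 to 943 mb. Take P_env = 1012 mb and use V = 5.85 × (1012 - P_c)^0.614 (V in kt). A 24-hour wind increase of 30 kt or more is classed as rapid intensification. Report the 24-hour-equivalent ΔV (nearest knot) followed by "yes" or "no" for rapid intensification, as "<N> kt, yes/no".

41 kt, yes

V₁: ΔP = 31, V ≈ 5.85 × 31^0.614 ≈ 48.18 kt.
V₂: ΔP = 69, V ≈ 5.85 × 69^0.614 ≈ 78.74 kt.
ΔV over 18 h = 30.56 kt → 24 h equivalent = 30.56 × 24/18 ≈ 40.75 kt.
41 kt ≥ 30 kt ⇒ rapid intensification.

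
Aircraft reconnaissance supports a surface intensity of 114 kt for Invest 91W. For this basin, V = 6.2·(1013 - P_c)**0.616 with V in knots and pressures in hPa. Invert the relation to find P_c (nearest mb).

900 mb

ΔP = (V / 6.2)^(1/0.616) = (114/6.2)^1.623.
114/6.2 = 18.387; 18.387^1.623 ≈ 112.92 mb.
P_c = 1013 − 112.92 = 900.08 ≈ 900 mb.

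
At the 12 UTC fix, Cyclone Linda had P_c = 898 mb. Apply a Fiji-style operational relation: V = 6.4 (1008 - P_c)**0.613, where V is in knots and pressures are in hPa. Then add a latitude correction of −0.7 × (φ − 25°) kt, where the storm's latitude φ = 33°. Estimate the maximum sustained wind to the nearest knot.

109 kt

ΔP = 1008 − 898 = 110 mb.
110^0.613 ≈ 17.839.
V ≈ 6.4 × 17.839 ≈ 114.2 kt.
Latitude correction: −0.7 × (33 − 25) = -5.6 kt.
Corrected V ≈ 108.6 kt → 109 kt.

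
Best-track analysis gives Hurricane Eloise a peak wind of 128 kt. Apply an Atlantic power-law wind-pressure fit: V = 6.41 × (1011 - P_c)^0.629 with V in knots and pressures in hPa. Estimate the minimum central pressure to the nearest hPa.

ΔP = (V / 6.41)^(1/0.629) = (128/6.41)^1.590.
128/6.41 = 19.969; 19.969^1.590 ≈ 116.77 hPa.
P_c = 1011 − 116.77 = 894.23 ≈ 894 hPa.

894 hPa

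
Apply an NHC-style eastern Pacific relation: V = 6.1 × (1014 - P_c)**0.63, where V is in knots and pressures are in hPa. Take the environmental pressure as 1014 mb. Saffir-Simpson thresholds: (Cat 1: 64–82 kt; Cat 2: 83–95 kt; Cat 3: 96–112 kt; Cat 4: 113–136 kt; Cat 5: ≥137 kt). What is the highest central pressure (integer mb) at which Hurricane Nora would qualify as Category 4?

Category 4 begins at V = 113 kt.
Required ΔP = (113/6.1)^(1/0.63) = 18.525^1.587 ≈ 102.87 mb.
P_c ≤ 1014 − 102.87 = 911.13, so the highest integer P_c is 911 mb.

911 mb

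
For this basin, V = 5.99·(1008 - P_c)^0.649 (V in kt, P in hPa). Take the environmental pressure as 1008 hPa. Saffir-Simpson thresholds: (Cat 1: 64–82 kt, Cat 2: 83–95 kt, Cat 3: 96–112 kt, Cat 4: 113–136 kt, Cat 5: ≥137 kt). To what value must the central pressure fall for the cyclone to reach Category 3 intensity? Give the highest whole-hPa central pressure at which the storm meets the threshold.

936 hPa

Category 3 begins at V = 96 kt.
Required ΔP = (96/5.99)^(1/0.649) = 16.027^1.541 ≈ 71.86 hPa.
P_c ≤ 1008 − 71.86 = 936.14, so the highest integer P_c is 936 hPa.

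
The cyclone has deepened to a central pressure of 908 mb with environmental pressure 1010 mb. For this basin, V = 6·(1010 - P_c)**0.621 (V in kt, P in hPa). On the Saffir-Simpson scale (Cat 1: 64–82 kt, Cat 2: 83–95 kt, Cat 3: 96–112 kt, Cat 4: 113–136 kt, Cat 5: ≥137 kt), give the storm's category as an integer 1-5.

ΔP = 1010 − 908 = 102 mb.
V ≈ 6 × 102^0.621 = 6 × 17.67 ≈ 106 kt.
106 kt falls in the Category 3 band.

3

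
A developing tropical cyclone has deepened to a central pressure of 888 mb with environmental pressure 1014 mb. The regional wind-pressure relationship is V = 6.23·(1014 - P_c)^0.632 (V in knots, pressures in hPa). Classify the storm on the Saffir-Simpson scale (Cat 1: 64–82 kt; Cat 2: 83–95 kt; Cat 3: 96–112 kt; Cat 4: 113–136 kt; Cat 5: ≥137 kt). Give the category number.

ΔP = 1014 − 888 = 126 mb.
V ≈ 6.23 × 126^0.632 = 6.23 × 21.25 ≈ 132 kt.
132 kt falls in the Category 4 band.

4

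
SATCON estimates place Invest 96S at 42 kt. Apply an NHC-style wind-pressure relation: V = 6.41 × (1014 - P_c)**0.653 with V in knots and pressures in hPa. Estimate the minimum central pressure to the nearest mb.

ΔP = (V / 6.41)^(1/0.653) = (42/6.41)^1.531.
42/6.41 = 6.552; 6.552^1.531 ≈ 17.79 mb.
P_c = 1014 − 17.79 = 996.21 ≈ 996 mb.

996 mb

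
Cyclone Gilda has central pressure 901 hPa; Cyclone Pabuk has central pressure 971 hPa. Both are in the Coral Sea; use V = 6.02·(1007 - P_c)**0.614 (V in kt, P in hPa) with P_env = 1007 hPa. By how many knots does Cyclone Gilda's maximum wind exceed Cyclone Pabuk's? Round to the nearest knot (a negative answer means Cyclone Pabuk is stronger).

Cyclone Gilda: ΔP = 106; V ≈ 6.02 × 106^0.614 ≈ 105.47 kt.
Cyclone Pabuk: ΔP = 36; V ≈ 6.02 × 36^0.614 ≈ 54.35 kt.
Difference ≈ 105.47 − 54.35 = 51.12 → 51 kt.

51 kt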